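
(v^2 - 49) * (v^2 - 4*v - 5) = v^4 - 4*v^3 - 54*v^2 + 196*v + 245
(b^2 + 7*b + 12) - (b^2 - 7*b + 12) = 14*b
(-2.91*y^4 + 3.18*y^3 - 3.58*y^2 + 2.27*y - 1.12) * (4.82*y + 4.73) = -14.0262*y^5 + 1.5633*y^4 - 2.2142*y^3 - 5.992*y^2 + 5.3387*y - 5.2976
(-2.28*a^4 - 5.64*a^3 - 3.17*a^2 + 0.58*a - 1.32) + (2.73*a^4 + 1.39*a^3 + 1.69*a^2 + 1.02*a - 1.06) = 0.45*a^4 - 4.25*a^3 - 1.48*a^2 + 1.6*a - 2.38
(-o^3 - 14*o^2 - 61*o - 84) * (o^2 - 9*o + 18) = -o^5 - 5*o^4 + 47*o^3 + 213*o^2 - 342*o - 1512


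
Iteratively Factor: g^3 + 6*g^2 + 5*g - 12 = (g + 3)*(g^2 + 3*g - 4) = (g + 3)*(g + 4)*(g - 1)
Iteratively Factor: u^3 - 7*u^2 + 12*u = (u)*(u^2 - 7*u + 12) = u*(u - 3)*(u - 4)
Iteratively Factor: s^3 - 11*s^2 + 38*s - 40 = (s - 2)*(s^2 - 9*s + 20) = (s - 4)*(s - 2)*(s - 5)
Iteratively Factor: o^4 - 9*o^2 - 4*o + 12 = (o + 2)*(o^3 - 2*o^2 - 5*o + 6) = (o + 2)^2*(o^2 - 4*o + 3) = (o - 1)*(o + 2)^2*(o - 3)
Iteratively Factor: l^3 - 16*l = (l + 4)*(l^2 - 4*l) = l*(l + 4)*(l - 4)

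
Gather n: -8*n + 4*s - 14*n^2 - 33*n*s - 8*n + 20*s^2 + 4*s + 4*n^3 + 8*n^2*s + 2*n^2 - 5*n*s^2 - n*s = 4*n^3 + n^2*(8*s - 12) + n*(-5*s^2 - 34*s - 16) + 20*s^2 + 8*s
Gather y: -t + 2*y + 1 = -t + 2*y + 1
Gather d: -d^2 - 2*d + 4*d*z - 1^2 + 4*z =-d^2 + d*(4*z - 2) + 4*z - 1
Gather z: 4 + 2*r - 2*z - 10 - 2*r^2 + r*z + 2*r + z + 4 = -2*r^2 + 4*r + z*(r - 1) - 2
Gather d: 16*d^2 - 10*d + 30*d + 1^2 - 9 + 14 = 16*d^2 + 20*d + 6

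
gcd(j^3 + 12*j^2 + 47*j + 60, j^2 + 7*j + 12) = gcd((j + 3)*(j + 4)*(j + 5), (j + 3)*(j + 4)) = j^2 + 7*j + 12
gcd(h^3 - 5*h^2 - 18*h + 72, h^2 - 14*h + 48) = h - 6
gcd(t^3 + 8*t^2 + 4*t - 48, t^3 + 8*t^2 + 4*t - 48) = t^3 + 8*t^2 + 4*t - 48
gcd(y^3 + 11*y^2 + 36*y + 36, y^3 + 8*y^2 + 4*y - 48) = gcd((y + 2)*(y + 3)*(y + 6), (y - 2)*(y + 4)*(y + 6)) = y + 6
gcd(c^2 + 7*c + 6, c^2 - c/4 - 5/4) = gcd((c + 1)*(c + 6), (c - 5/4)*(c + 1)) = c + 1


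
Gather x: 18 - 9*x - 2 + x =16 - 8*x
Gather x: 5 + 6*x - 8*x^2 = -8*x^2 + 6*x + 5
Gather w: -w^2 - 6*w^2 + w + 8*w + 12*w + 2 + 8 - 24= -7*w^2 + 21*w - 14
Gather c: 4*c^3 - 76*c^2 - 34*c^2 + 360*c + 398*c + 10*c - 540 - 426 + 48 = 4*c^3 - 110*c^2 + 768*c - 918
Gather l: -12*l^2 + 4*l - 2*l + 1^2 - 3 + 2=-12*l^2 + 2*l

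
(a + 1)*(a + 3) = a^2 + 4*a + 3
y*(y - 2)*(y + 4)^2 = y^4 + 6*y^3 - 32*y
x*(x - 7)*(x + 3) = x^3 - 4*x^2 - 21*x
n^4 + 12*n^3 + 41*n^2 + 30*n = n*(n + 1)*(n + 5)*(n + 6)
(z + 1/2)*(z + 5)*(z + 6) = z^3 + 23*z^2/2 + 71*z/2 + 15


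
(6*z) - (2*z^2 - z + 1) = -2*z^2 + 7*z - 1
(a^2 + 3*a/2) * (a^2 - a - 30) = a^4 + a^3/2 - 63*a^2/2 - 45*a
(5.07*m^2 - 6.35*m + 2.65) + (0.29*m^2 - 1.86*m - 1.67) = 5.36*m^2 - 8.21*m + 0.98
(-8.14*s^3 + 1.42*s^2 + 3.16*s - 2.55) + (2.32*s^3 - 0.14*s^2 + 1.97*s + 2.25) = -5.82*s^3 + 1.28*s^2 + 5.13*s - 0.3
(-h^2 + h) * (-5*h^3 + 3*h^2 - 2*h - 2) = 5*h^5 - 8*h^4 + 5*h^3 - 2*h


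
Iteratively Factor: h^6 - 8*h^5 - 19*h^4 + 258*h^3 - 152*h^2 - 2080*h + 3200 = (h - 2)*(h^5 - 6*h^4 - 31*h^3 + 196*h^2 + 240*h - 1600) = (h - 4)*(h - 2)*(h^4 - 2*h^3 - 39*h^2 + 40*h + 400) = (h - 5)*(h - 4)*(h - 2)*(h^3 + 3*h^2 - 24*h - 80) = (h - 5)^2*(h - 4)*(h - 2)*(h^2 + 8*h + 16) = (h - 5)^2*(h - 4)*(h - 2)*(h + 4)*(h + 4)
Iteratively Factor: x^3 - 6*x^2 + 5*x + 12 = (x - 4)*(x^2 - 2*x - 3) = (x - 4)*(x + 1)*(x - 3)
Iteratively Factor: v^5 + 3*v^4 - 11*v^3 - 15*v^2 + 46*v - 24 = (v + 4)*(v^4 - v^3 - 7*v^2 + 13*v - 6) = (v - 1)*(v + 4)*(v^3 - 7*v + 6) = (v - 1)*(v + 3)*(v + 4)*(v^2 - 3*v + 2) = (v - 2)*(v - 1)*(v + 3)*(v + 4)*(v - 1)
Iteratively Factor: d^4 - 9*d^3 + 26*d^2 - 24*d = (d - 2)*(d^3 - 7*d^2 + 12*d) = (d - 4)*(d - 2)*(d^2 - 3*d) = (d - 4)*(d - 3)*(d - 2)*(d)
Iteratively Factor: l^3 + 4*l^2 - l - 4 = (l - 1)*(l^2 + 5*l + 4) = (l - 1)*(l + 1)*(l + 4)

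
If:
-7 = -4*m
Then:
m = 7/4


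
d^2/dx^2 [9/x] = 18/x^3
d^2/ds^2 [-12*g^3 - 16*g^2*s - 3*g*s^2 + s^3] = -6*g + 6*s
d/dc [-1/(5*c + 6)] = 5/(5*c + 6)^2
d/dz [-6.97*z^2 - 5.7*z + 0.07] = -13.94*z - 5.7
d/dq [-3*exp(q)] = -3*exp(q)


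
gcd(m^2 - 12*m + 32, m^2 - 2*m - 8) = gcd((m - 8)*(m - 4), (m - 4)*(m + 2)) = m - 4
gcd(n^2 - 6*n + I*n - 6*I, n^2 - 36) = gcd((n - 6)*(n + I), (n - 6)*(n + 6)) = n - 6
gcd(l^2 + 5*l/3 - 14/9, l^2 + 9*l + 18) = 1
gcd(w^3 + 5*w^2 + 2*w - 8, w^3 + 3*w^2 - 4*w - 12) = w + 2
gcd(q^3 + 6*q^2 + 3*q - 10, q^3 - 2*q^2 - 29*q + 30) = q^2 + 4*q - 5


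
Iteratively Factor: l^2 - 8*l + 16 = (l - 4)*(l - 4)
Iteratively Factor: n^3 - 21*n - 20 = (n + 1)*(n^2 - n - 20) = (n - 5)*(n + 1)*(n + 4)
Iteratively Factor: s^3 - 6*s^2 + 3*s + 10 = (s - 2)*(s^2 - 4*s - 5) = (s - 2)*(s + 1)*(s - 5)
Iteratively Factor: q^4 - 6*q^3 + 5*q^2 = (q)*(q^3 - 6*q^2 + 5*q) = q*(q - 1)*(q^2 - 5*q) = q*(q - 5)*(q - 1)*(q)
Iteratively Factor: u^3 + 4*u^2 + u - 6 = (u + 3)*(u^2 + u - 2) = (u + 2)*(u + 3)*(u - 1)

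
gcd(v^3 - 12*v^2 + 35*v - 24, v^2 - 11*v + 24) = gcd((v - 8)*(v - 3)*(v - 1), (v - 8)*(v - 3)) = v^2 - 11*v + 24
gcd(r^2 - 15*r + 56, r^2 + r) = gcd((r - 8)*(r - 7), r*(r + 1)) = 1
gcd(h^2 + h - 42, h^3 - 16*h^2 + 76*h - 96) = h - 6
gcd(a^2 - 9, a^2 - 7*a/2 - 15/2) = 1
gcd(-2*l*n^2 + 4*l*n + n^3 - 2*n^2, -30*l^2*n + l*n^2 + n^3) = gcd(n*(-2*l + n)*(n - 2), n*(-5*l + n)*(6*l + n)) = n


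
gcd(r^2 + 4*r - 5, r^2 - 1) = r - 1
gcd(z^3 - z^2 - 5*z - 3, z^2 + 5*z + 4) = z + 1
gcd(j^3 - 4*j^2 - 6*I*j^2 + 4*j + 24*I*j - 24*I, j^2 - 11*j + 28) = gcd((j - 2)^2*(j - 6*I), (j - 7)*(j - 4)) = 1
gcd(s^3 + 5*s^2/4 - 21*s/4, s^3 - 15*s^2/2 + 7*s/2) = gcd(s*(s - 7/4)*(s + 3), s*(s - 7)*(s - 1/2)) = s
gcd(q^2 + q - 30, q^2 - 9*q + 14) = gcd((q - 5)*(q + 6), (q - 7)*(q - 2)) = 1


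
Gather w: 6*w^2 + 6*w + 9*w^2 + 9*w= 15*w^2 + 15*w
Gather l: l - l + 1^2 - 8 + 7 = 0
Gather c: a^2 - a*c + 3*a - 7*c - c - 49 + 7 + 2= a^2 + 3*a + c*(-a - 8) - 40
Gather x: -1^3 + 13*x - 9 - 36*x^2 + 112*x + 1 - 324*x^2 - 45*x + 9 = -360*x^2 + 80*x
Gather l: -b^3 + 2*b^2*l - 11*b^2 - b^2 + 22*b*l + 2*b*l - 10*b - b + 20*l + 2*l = -b^3 - 12*b^2 - 11*b + l*(2*b^2 + 24*b + 22)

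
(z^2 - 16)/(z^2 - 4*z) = (z + 4)/z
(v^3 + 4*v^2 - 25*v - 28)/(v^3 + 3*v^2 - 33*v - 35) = (v - 4)/(v - 5)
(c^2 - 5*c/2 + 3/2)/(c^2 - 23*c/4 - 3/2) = 2*(-2*c^2 + 5*c - 3)/(-4*c^2 + 23*c + 6)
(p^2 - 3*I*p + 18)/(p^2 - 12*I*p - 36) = (p + 3*I)/(p - 6*I)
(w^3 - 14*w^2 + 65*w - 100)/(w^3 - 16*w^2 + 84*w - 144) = (w^2 - 10*w + 25)/(w^2 - 12*w + 36)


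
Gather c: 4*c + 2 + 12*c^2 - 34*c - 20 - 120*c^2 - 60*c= -108*c^2 - 90*c - 18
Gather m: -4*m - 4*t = -4*m - 4*t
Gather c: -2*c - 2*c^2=-2*c^2 - 2*c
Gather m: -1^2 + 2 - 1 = 0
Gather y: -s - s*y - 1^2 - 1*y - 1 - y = -s + y*(-s - 2) - 2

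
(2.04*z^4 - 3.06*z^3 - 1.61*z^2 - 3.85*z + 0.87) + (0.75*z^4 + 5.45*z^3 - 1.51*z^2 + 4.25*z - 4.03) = 2.79*z^4 + 2.39*z^3 - 3.12*z^2 + 0.4*z - 3.16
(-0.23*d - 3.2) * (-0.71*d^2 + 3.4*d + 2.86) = 0.1633*d^3 + 1.49*d^2 - 11.5378*d - 9.152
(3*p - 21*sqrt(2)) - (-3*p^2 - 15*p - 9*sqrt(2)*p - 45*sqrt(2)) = 3*p^2 + 9*sqrt(2)*p + 18*p + 24*sqrt(2)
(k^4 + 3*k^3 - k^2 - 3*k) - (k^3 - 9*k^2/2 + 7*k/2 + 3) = k^4 + 2*k^3 + 7*k^2/2 - 13*k/2 - 3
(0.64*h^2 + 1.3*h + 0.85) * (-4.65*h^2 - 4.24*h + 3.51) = -2.976*h^4 - 8.7586*h^3 - 7.2181*h^2 + 0.959*h + 2.9835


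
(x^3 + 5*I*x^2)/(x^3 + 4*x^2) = (x + 5*I)/(x + 4)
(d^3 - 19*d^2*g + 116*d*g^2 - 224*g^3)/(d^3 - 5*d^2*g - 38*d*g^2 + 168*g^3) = (d - 8*g)/(d + 6*g)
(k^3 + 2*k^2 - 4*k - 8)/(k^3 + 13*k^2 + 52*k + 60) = (k^2 - 4)/(k^2 + 11*k + 30)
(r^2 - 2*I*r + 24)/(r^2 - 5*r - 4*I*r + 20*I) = (r^2 - 2*I*r + 24)/(r^2 - 5*r - 4*I*r + 20*I)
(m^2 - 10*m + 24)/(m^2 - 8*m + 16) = (m - 6)/(m - 4)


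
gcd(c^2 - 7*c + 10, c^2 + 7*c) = 1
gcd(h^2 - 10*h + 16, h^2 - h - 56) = h - 8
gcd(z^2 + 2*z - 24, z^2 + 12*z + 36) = z + 6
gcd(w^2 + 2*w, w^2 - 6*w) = w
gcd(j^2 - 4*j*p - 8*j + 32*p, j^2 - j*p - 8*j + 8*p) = j - 8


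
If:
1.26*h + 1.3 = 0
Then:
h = -1.03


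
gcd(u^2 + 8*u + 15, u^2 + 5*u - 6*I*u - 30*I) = u + 5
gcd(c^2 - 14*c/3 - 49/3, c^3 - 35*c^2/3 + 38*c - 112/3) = c - 7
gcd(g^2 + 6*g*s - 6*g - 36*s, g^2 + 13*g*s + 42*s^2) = g + 6*s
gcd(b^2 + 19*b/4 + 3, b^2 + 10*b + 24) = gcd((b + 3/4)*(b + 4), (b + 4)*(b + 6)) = b + 4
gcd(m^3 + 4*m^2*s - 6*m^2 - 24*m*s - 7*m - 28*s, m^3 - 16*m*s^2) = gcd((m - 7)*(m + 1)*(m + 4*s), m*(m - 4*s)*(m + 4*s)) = m + 4*s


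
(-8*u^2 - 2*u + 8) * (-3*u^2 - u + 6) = 24*u^4 + 14*u^3 - 70*u^2 - 20*u + 48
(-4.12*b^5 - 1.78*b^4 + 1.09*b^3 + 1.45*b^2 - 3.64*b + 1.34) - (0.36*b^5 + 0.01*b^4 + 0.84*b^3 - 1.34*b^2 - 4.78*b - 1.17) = -4.48*b^5 - 1.79*b^4 + 0.25*b^3 + 2.79*b^2 + 1.14*b + 2.51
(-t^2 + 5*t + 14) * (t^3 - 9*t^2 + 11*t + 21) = -t^5 + 14*t^4 - 42*t^3 - 92*t^2 + 259*t + 294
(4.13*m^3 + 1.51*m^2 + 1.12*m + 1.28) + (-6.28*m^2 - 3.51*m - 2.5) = 4.13*m^3 - 4.77*m^2 - 2.39*m - 1.22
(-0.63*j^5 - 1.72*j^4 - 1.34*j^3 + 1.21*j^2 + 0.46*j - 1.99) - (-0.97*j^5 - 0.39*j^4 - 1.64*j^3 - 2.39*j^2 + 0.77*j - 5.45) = 0.34*j^5 - 1.33*j^4 + 0.3*j^3 + 3.6*j^2 - 0.31*j + 3.46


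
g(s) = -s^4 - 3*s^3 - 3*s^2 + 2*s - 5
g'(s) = -4*s^3 - 9*s^2 - 6*s + 2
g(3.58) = -338.20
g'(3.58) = -318.36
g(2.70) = -133.66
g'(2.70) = -158.54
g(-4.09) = -137.94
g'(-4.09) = 149.66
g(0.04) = -4.92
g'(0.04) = 1.75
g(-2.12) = -14.34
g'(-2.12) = 12.38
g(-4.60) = -233.42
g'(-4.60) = 228.50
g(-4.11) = -140.96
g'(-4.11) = 152.34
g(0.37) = -4.84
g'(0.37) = -1.65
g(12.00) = -26333.00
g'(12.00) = -8278.00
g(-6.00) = -773.00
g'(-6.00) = 578.00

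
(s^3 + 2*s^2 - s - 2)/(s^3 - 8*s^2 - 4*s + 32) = (s^2 - 1)/(s^2 - 10*s + 16)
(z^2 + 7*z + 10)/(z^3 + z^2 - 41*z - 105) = (z + 2)/(z^2 - 4*z - 21)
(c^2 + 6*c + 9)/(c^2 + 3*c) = (c + 3)/c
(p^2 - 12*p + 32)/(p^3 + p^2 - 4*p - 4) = (p^2 - 12*p + 32)/(p^3 + p^2 - 4*p - 4)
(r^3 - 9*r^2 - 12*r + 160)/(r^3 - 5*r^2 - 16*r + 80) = (r - 8)/(r - 4)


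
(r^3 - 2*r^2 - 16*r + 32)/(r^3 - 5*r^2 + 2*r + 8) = (r + 4)/(r + 1)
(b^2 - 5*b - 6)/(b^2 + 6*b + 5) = (b - 6)/(b + 5)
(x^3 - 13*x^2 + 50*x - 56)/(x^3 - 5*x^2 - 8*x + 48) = (x^2 - 9*x + 14)/(x^2 - x - 12)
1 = 1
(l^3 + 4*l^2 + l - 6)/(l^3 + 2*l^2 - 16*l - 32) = (l^2 + 2*l - 3)/(l^2 - 16)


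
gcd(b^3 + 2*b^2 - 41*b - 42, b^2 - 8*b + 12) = b - 6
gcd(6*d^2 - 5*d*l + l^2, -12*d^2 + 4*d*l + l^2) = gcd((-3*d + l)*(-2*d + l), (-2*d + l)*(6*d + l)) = 2*d - l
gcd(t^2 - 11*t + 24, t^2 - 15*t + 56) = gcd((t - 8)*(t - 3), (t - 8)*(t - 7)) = t - 8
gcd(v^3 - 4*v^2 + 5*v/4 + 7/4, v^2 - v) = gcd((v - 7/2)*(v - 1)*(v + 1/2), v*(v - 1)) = v - 1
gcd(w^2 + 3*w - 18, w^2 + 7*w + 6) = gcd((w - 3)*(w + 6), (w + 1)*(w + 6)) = w + 6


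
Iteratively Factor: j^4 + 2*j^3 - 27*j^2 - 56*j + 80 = (j - 5)*(j^3 + 7*j^2 + 8*j - 16) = (j - 5)*(j + 4)*(j^2 + 3*j - 4) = (j - 5)*(j - 1)*(j + 4)*(j + 4)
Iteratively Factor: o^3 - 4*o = (o)*(o^2 - 4) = o*(o - 2)*(o + 2)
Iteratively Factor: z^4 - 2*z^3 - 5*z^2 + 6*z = (z)*(z^3 - 2*z^2 - 5*z + 6) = z*(z - 3)*(z^2 + z - 2) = z*(z - 3)*(z + 2)*(z - 1)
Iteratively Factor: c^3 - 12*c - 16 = (c + 2)*(c^2 - 2*c - 8) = (c - 4)*(c + 2)*(c + 2)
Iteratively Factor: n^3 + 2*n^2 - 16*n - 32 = (n - 4)*(n^2 + 6*n + 8) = (n - 4)*(n + 2)*(n + 4)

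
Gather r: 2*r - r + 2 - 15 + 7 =r - 6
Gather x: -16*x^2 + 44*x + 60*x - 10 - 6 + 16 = -16*x^2 + 104*x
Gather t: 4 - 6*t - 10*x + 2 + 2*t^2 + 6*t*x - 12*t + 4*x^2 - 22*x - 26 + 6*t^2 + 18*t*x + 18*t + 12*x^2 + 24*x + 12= 8*t^2 + 24*t*x + 16*x^2 - 8*x - 8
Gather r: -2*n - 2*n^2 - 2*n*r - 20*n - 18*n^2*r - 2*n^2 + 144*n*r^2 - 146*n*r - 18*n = -4*n^2 + 144*n*r^2 - 40*n + r*(-18*n^2 - 148*n)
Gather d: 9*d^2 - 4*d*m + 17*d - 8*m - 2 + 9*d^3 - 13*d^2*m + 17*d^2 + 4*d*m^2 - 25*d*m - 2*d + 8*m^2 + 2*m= 9*d^3 + d^2*(26 - 13*m) + d*(4*m^2 - 29*m + 15) + 8*m^2 - 6*m - 2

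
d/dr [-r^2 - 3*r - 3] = -2*r - 3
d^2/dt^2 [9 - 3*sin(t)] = 3*sin(t)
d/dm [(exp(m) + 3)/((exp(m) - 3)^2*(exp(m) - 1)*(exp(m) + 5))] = (-3*exp(3*m) - 17*exp(2*m) - 13*exp(m) + 81)*exp(m)/(exp(7*m) - exp(6*m) - 39*exp(5*m) + 95*exp(4*m) + 331*exp(3*m) - 1467*exp(2*m) + 1755*exp(m) - 675)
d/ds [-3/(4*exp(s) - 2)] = 3*exp(s)/(2*exp(s) - 1)^2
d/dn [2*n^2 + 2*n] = 4*n + 2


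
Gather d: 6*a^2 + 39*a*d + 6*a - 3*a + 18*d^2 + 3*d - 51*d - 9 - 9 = 6*a^2 + 3*a + 18*d^2 + d*(39*a - 48) - 18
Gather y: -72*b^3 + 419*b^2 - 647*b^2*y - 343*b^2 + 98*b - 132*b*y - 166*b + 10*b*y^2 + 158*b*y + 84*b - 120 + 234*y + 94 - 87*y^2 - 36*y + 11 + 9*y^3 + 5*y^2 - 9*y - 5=-72*b^3 + 76*b^2 + 16*b + 9*y^3 + y^2*(10*b - 82) + y*(-647*b^2 + 26*b + 189) - 20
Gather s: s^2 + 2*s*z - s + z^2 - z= s^2 + s*(2*z - 1) + z^2 - z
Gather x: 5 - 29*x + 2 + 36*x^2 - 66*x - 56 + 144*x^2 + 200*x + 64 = 180*x^2 + 105*x + 15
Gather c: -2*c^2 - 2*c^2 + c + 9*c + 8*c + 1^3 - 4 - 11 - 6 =-4*c^2 + 18*c - 20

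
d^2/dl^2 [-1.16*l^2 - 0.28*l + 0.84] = -2.32000000000000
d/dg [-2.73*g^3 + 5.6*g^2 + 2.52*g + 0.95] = -8.19*g^2 + 11.2*g + 2.52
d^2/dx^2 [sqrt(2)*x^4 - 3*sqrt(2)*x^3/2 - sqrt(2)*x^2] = sqrt(2)*(12*x^2 - 9*x - 2)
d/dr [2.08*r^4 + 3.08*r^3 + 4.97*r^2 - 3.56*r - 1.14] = 8.32*r^3 + 9.24*r^2 + 9.94*r - 3.56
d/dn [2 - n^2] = -2*n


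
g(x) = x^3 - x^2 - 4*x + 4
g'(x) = 3*x^2 - 2*x - 4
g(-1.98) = 0.24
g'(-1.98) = 11.72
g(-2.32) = -4.59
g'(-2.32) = 16.79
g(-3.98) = -58.97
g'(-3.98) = 51.48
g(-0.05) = 4.20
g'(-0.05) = -3.89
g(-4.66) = -100.27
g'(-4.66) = 70.47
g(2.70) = 5.59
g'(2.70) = 12.47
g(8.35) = 483.06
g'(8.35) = 188.47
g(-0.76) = 6.02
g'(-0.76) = -0.75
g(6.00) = 160.00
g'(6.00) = 92.00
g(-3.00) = -20.00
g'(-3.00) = 29.00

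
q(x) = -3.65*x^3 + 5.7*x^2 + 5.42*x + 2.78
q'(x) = -10.95*x^2 + 11.4*x + 5.42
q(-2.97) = 132.58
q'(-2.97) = -125.03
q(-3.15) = 156.35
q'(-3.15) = -139.14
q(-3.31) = 179.66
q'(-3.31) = -152.28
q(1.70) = 10.53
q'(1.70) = -6.85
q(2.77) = -16.05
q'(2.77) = -47.02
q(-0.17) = 2.04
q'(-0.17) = 3.17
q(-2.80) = 112.42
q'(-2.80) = -112.35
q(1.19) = 11.15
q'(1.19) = 3.48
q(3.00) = -28.21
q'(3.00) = -58.93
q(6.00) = -547.90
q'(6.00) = -320.38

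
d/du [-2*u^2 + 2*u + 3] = 2 - 4*u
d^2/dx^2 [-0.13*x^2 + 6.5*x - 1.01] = -0.260000000000000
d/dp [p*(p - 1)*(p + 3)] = 3*p^2 + 4*p - 3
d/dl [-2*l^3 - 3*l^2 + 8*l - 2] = -6*l^2 - 6*l + 8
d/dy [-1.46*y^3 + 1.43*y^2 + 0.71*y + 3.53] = -4.38*y^2 + 2.86*y + 0.71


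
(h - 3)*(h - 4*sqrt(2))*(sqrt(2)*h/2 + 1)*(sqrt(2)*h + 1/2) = h^4 - 11*sqrt(2)*h^3/4 - 3*h^3 - 19*h^2/2 + 33*sqrt(2)*h^2/4 - 2*sqrt(2)*h + 57*h/2 + 6*sqrt(2)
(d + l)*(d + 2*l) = d^2 + 3*d*l + 2*l^2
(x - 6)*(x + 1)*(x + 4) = x^3 - x^2 - 26*x - 24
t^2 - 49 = (t - 7)*(t + 7)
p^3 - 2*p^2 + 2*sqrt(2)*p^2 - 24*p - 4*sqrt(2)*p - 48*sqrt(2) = (p - 6)*(p + 4)*(p + 2*sqrt(2))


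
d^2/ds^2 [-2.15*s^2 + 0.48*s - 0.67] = -4.30000000000000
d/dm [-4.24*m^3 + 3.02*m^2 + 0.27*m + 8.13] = -12.72*m^2 + 6.04*m + 0.27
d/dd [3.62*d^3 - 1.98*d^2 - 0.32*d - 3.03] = 10.86*d^2 - 3.96*d - 0.32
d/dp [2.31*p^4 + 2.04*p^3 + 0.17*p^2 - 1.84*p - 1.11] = 9.24*p^3 + 6.12*p^2 + 0.34*p - 1.84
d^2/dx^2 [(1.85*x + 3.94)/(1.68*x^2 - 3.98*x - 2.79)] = ((1.4876 - 18.648*x)*(-1.68*x^2 + 3.98*x + 2.79) - (1.85*x + 3.94)*(3.36*x - 3.98)*(6.72*x - 7.96))/(-1.68*x^2 + 3.98*x + 2.79)^3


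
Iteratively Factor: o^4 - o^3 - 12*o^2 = (o - 4)*(o^3 + 3*o^2) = o*(o - 4)*(o^2 + 3*o) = o^2*(o - 4)*(o + 3)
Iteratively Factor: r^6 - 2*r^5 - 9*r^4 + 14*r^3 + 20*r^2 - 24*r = (r - 2)*(r^5 - 9*r^3 - 4*r^2 + 12*r) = (r - 2)*(r - 1)*(r^4 + r^3 - 8*r^2 - 12*r) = (r - 3)*(r - 2)*(r - 1)*(r^3 + 4*r^2 + 4*r) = (r - 3)*(r - 2)*(r - 1)*(r + 2)*(r^2 + 2*r) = (r - 3)*(r - 2)*(r - 1)*(r + 2)^2*(r)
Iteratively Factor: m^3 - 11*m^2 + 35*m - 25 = (m - 5)*(m^2 - 6*m + 5) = (m - 5)*(m - 1)*(m - 5)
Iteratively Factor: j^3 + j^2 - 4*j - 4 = (j + 1)*(j^2 - 4) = (j - 2)*(j + 1)*(j + 2)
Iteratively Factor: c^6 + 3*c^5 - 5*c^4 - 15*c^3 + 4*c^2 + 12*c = (c - 1)*(c^5 + 4*c^4 - c^3 - 16*c^2 - 12*c) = (c - 2)*(c - 1)*(c^4 + 6*c^3 + 11*c^2 + 6*c) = (c - 2)*(c - 1)*(c + 2)*(c^3 + 4*c^2 + 3*c) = c*(c - 2)*(c - 1)*(c + 2)*(c^2 + 4*c + 3) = c*(c - 2)*(c - 1)*(c + 1)*(c + 2)*(c + 3)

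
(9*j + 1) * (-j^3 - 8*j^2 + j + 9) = -9*j^4 - 73*j^3 + j^2 + 82*j + 9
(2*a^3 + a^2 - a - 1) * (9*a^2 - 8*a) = 18*a^5 - 7*a^4 - 17*a^3 - a^2 + 8*a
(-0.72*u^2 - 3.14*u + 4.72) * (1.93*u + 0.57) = -1.3896*u^3 - 6.4706*u^2 + 7.3198*u + 2.6904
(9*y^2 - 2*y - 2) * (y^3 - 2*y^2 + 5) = 9*y^5 - 20*y^4 + 2*y^3 + 49*y^2 - 10*y - 10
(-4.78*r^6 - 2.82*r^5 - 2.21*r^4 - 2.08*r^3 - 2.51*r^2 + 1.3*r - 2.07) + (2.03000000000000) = -4.78*r^6 - 2.82*r^5 - 2.21*r^4 - 2.08*r^3 - 2.51*r^2 + 1.3*r - 0.04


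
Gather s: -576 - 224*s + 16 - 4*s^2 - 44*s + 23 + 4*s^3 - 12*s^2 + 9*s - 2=4*s^3 - 16*s^2 - 259*s - 539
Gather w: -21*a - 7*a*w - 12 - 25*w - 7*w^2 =-21*a - 7*w^2 + w*(-7*a - 25) - 12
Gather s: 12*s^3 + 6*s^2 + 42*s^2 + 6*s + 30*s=12*s^3 + 48*s^2 + 36*s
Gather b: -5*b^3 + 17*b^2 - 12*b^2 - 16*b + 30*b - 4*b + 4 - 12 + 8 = -5*b^3 + 5*b^2 + 10*b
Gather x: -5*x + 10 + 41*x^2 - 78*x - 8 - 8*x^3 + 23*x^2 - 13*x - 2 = -8*x^3 + 64*x^2 - 96*x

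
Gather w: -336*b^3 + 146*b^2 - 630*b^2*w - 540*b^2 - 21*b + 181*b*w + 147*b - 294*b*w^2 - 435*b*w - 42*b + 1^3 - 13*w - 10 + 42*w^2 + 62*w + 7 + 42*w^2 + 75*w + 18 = -336*b^3 - 394*b^2 + 84*b + w^2*(84 - 294*b) + w*(-630*b^2 - 254*b + 124) + 16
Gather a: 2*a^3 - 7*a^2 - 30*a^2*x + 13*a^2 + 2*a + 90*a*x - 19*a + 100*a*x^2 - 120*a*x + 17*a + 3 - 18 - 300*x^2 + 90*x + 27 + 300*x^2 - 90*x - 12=2*a^3 + a^2*(6 - 30*x) + a*(100*x^2 - 30*x)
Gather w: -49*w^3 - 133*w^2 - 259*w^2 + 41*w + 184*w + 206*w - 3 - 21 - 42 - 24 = -49*w^3 - 392*w^2 + 431*w - 90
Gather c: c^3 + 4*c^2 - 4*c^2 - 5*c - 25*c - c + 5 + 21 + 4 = c^3 - 31*c + 30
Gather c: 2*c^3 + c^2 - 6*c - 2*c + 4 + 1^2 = 2*c^3 + c^2 - 8*c + 5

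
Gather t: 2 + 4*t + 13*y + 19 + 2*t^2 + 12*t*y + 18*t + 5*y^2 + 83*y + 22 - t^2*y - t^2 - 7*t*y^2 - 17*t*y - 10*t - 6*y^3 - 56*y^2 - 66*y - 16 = t^2*(1 - y) + t*(-7*y^2 - 5*y + 12) - 6*y^3 - 51*y^2 + 30*y + 27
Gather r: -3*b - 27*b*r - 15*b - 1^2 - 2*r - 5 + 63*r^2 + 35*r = -18*b + 63*r^2 + r*(33 - 27*b) - 6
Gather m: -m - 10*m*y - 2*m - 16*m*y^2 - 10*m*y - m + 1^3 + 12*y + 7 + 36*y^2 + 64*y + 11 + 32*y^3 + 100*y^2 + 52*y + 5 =m*(-16*y^2 - 20*y - 4) + 32*y^3 + 136*y^2 + 128*y + 24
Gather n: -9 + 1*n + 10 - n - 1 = 0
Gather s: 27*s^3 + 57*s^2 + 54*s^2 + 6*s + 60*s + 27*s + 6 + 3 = 27*s^3 + 111*s^2 + 93*s + 9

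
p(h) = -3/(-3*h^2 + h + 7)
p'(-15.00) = 0.00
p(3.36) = 0.13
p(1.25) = -0.84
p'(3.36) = -0.10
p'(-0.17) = 0.13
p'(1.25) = -1.54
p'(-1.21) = 12.68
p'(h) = -3*(6*h - 1)/(-3*h^2 + h + 7)^2 = 3*(1 - 6*h)/(-3*h^2 + h + 7)^2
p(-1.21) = -2.15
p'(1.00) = -0.60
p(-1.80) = 0.66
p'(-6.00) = 0.01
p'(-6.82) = 0.01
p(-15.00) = 0.00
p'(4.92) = -0.02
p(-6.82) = 0.02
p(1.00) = -0.60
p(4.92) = 0.05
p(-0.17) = -0.44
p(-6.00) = 0.03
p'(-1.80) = 1.73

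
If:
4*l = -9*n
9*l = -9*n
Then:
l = 0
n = 0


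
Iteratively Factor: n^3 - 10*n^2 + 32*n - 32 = (n - 4)*(n^2 - 6*n + 8) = (n - 4)^2*(n - 2)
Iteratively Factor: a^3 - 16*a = (a)*(a^2 - 16) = a*(a - 4)*(a + 4)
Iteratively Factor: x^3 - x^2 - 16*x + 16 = (x - 1)*(x^2 - 16) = (x - 1)*(x + 4)*(x - 4)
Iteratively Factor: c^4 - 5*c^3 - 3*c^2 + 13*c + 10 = (c + 1)*(c^3 - 6*c^2 + 3*c + 10) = (c - 2)*(c + 1)*(c^2 - 4*c - 5) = (c - 2)*(c + 1)^2*(c - 5)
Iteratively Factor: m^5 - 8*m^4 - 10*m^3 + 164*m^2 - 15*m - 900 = (m + 3)*(m^4 - 11*m^3 + 23*m^2 + 95*m - 300) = (m - 5)*(m + 3)*(m^3 - 6*m^2 - 7*m + 60) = (m - 5)*(m - 4)*(m + 3)*(m^2 - 2*m - 15) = (m - 5)^2*(m - 4)*(m + 3)*(m + 3)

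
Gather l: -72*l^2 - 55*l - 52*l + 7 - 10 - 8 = -72*l^2 - 107*l - 11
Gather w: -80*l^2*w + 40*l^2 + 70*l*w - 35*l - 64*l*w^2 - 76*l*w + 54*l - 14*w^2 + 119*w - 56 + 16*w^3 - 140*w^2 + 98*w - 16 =40*l^2 + 19*l + 16*w^3 + w^2*(-64*l - 154) + w*(-80*l^2 - 6*l + 217) - 72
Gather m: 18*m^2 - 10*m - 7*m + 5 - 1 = 18*m^2 - 17*m + 4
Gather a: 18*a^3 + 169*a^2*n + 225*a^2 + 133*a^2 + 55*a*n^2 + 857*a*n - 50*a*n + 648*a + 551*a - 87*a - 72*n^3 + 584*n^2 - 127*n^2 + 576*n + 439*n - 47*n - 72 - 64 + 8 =18*a^3 + a^2*(169*n + 358) + a*(55*n^2 + 807*n + 1112) - 72*n^3 + 457*n^2 + 968*n - 128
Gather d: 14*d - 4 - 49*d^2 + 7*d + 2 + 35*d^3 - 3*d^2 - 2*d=35*d^3 - 52*d^2 + 19*d - 2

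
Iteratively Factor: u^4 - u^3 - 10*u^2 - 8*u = (u + 1)*(u^3 - 2*u^2 - 8*u) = (u + 1)*(u + 2)*(u^2 - 4*u) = u*(u + 1)*(u + 2)*(u - 4)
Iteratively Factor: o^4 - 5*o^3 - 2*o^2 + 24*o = (o)*(o^3 - 5*o^2 - 2*o + 24) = o*(o + 2)*(o^2 - 7*o + 12) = o*(o - 3)*(o + 2)*(o - 4)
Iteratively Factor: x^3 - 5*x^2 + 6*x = (x)*(x^2 - 5*x + 6) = x*(x - 2)*(x - 3)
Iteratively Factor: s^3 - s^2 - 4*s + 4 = (s - 1)*(s^2 - 4) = (s - 2)*(s - 1)*(s + 2)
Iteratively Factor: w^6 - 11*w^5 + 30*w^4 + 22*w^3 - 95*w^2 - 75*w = (w + 1)*(w^5 - 12*w^4 + 42*w^3 - 20*w^2 - 75*w) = (w - 3)*(w + 1)*(w^4 - 9*w^3 + 15*w^2 + 25*w) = (w - 3)*(w + 1)^2*(w^3 - 10*w^2 + 25*w) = (w - 5)*(w - 3)*(w + 1)^2*(w^2 - 5*w) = (w - 5)^2*(w - 3)*(w + 1)^2*(w)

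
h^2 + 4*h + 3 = (h + 1)*(h + 3)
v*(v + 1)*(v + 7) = v^3 + 8*v^2 + 7*v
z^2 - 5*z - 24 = (z - 8)*(z + 3)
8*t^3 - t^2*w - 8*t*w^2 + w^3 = (-8*t + w)*(-t + w)*(t + w)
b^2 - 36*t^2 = (b - 6*t)*(b + 6*t)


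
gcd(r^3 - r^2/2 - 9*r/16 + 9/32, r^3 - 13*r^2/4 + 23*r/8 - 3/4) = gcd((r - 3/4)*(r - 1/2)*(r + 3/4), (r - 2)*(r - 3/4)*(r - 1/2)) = r^2 - 5*r/4 + 3/8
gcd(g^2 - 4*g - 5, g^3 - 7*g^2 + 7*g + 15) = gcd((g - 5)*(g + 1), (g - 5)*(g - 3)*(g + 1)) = g^2 - 4*g - 5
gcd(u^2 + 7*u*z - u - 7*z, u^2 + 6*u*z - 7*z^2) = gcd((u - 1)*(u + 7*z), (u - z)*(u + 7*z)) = u + 7*z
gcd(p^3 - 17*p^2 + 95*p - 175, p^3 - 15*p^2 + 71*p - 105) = p^2 - 12*p + 35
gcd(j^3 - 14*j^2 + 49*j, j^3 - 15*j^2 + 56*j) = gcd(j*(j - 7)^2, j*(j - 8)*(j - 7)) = j^2 - 7*j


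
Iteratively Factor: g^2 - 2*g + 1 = (g - 1)*(g - 1)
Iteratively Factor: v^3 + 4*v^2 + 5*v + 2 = (v + 2)*(v^2 + 2*v + 1) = (v + 1)*(v + 2)*(v + 1)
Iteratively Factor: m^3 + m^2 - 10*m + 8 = (m - 2)*(m^2 + 3*m - 4) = (m - 2)*(m + 4)*(m - 1)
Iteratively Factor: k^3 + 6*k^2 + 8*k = (k + 4)*(k^2 + 2*k) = (k + 2)*(k + 4)*(k)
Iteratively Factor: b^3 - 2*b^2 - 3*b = (b - 3)*(b^2 + b) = (b - 3)*(b + 1)*(b)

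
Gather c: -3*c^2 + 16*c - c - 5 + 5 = -3*c^2 + 15*c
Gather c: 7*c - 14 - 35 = 7*c - 49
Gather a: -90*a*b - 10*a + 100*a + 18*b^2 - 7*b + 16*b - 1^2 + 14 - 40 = a*(90 - 90*b) + 18*b^2 + 9*b - 27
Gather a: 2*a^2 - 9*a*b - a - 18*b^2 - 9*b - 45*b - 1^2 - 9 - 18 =2*a^2 + a*(-9*b - 1) - 18*b^2 - 54*b - 28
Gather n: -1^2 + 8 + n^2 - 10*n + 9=n^2 - 10*n + 16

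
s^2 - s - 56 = (s - 8)*(s + 7)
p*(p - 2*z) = p^2 - 2*p*z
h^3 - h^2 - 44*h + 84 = (h - 6)*(h - 2)*(h + 7)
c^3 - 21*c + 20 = (c - 4)*(c - 1)*(c + 5)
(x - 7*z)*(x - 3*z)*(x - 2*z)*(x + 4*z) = x^4 - 8*x^3*z - 7*x^2*z^2 + 122*x*z^3 - 168*z^4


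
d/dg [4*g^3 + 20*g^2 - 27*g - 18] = 12*g^2 + 40*g - 27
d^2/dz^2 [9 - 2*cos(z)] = 2*cos(z)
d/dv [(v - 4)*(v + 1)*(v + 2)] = 3*v^2 - 2*v - 10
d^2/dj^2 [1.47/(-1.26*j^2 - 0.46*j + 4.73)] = (4.667544*j^2 + 1.704024*j - 1.47*(2.52*j + 0.46)*(5.04*j + 0.92) - 17.521812)/(1.26*j^2 + 0.46*j - 4.73)^3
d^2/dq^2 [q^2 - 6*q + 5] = 2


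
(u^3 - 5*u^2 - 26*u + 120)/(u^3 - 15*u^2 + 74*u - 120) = (u + 5)/(u - 5)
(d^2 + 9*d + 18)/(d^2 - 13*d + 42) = (d^2 + 9*d + 18)/(d^2 - 13*d + 42)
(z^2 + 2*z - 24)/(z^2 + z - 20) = (z + 6)/(z + 5)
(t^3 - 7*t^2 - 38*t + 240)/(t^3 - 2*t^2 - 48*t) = (t - 5)/t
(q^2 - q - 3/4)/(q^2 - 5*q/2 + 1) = (4*q^2 - 4*q - 3)/(2*(2*q^2 - 5*q + 2))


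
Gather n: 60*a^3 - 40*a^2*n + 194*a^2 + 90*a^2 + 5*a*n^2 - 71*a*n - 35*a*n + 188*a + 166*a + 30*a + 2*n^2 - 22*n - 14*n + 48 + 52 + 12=60*a^3 + 284*a^2 + 384*a + n^2*(5*a + 2) + n*(-40*a^2 - 106*a - 36) + 112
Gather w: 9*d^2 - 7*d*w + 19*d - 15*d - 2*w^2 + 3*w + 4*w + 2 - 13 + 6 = 9*d^2 + 4*d - 2*w^2 + w*(7 - 7*d) - 5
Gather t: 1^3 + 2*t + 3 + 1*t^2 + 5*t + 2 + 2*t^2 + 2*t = 3*t^2 + 9*t + 6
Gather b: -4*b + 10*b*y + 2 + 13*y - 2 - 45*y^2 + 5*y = b*(10*y - 4) - 45*y^2 + 18*y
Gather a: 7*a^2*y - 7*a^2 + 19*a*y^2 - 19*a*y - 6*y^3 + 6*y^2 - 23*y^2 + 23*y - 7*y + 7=a^2*(7*y - 7) + a*(19*y^2 - 19*y) - 6*y^3 - 17*y^2 + 16*y + 7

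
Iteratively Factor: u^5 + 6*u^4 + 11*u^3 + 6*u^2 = (u + 1)*(u^4 + 5*u^3 + 6*u^2) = (u + 1)*(u + 2)*(u^3 + 3*u^2) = (u + 1)*(u + 2)*(u + 3)*(u^2) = u*(u + 1)*(u + 2)*(u + 3)*(u)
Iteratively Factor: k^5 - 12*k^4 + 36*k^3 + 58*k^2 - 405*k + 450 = (k + 3)*(k^4 - 15*k^3 + 81*k^2 - 185*k + 150) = (k - 2)*(k + 3)*(k^3 - 13*k^2 + 55*k - 75) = (k - 3)*(k - 2)*(k + 3)*(k^2 - 10*k + 25) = (k - 5)*(k - 3)*(k - 2)*(k + 3)*(k - 5)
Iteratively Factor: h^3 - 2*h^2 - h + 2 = (h + 1)*(h^2 - 3*h + 2) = (h - 1)*(h + 1)*(h - 2)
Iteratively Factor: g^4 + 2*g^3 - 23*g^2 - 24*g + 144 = (g + 4)*(g^3 - 2*g^2 - 15*g + 36) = (g + 4)^2*(g^2 - 6*g + 9) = (g - 3)*(g + 4)^2*(g - 3)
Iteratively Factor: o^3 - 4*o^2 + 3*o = (o - 1)*(o^2 - 3*o) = o*(o - 1)*(o - 3)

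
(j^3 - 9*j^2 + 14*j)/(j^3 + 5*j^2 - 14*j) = (j - 7)/(j + 7)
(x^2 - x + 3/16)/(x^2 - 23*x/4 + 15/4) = (x - 1/4)/(x - 5)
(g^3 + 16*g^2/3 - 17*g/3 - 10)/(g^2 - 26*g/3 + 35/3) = (g^2 + 7*g + 6)/(g - 7)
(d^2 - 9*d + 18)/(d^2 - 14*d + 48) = (d - 3)/(d - 8)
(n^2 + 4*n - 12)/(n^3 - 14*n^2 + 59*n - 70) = (n + 6)/(n^2 - 12*n + 35)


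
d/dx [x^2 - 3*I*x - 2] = 2*x - 3*I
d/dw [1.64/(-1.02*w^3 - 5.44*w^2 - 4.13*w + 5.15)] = (5.0184*w^2 + 17.8432*w + 6.7732)/(1.02*w^3 + 5.44*w^2 + 4.13*w - 5.15)^2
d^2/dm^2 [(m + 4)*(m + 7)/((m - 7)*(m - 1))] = 2*(19*m^3 + 63*m^2 - 903*m + 2261)/(m^6 - 24*m^5 + 213*m^4 - 848*m^3 + 1491*m^2 - 1176*m + 343)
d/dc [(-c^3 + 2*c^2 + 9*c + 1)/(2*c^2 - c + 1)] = (-2*c^4 + 2*c^3 - 23*c^2 + 10)/(4*c^4 - 4*c^3 + 5*c^2 - 2*c + 1)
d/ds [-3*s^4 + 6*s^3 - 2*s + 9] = -12*s^3 + 18*s^2 - 2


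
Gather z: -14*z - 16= -14*z - 16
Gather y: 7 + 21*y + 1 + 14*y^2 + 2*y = 14*y^2 + 23*y + 8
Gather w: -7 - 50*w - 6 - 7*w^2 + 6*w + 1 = -7*w^2 - 44*w - 12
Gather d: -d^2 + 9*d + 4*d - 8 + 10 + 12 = -d^2 + 13*d + 14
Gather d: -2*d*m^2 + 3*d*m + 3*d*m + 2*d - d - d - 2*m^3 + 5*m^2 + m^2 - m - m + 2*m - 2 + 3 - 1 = d*(-2*m^2 + 6*m) - 2*m^3 + 6*m^2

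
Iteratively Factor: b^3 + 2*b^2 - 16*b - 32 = (b - 4)*(b^2 + 6*b + 8) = (b - 4)*(b + 4)*(b + 2)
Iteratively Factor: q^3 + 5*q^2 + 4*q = (q + 1)*(q^2 + 4*q) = q*(q + 1)*(q + 4)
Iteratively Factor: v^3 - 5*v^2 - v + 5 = (v - 5)*(v^2 - 1) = (v - 5)*(v - 1)*(v + 1)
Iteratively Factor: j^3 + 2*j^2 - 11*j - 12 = (j + 4)*(j^2 - 2*j - 3) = (j - 3)*(j + 4)*(j + 1)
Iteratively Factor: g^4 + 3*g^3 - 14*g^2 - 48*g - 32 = (g + 4)*(g^3 - g^2 - 10*g - 8) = (g + 1)*(g + 4)*(g^2 - 2*g - 8) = (g - 4)*(g + 1)*(g + 4)*(g + 2)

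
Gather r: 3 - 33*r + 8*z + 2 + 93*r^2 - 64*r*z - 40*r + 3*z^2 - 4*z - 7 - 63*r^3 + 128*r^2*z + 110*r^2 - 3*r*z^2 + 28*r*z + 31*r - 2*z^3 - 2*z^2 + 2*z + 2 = -63*r^3 + r^2*(128*z + 203) + r*(-3*z^2 - 36*z - 42) - 2*z^3 + z^2 + 6*z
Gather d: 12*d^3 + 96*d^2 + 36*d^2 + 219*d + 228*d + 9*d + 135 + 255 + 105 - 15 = 12*d^3 + 132*d^2 + 456*d + 480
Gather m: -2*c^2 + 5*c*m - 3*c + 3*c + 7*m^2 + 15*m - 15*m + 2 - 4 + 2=-2*c^2 + 5*c*m + 7*m^2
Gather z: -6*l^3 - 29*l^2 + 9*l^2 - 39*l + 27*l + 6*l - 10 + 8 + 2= -6*l^3 - 20*l^2 - 6*l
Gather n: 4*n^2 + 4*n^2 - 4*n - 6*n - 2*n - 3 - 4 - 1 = 8*n^2 - 12*n - 8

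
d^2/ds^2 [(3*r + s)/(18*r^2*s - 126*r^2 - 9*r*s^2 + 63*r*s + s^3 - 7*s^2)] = 2*((3*r + s)*(18*r^2 - 18*r*s + 63*r + 3*s^2 - 14*s)^2 + (-18*r^2 + 18*r*s - 63*r - 3*s^2 + 14*s + (3*r + s)*(9*r - 3*s + 7))*(18*r^2*s - 126*r^2 - 9*r*s^2 + 63*r*s + s^3 - 7*s^2))/(18*r^2*s - 126*r^2 - 9*r*s^2 + 63*r*s + s^3 - 7*s^2)^3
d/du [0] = 0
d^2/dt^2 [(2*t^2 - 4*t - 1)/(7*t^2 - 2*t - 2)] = 6*(-56*t^3 - 21*t^2 - 42*t + 2)/(343*t^6 - 294*t^5 - 210*t^4 + 160*t^3 + 60*t^2 - 24*t - 8)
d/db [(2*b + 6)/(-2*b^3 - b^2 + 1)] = 2*(-2*b^3 - b^2 + 2*b*(b + 3)*(3*b + 1) + 1)/(2*b^3 + b^2 - 1)^2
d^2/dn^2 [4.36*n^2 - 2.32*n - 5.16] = 8.72000000000000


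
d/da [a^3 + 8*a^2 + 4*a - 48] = 3*a^2 + 16*a + 4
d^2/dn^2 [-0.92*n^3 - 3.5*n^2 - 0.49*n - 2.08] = -5.52*n - 7.0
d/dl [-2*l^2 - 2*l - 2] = -4*l - 2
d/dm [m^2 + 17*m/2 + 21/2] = 2*m + 17/2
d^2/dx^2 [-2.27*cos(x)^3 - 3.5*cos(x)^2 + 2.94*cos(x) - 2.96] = -1.2375*cos(x) + 7.0*cos(2*x) + 5.1075*cos(3*x)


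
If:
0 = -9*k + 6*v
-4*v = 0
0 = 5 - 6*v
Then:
No Solution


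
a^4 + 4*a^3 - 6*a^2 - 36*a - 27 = (a - 3)*(a + 1)*(a + 3)^2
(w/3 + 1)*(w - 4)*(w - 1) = w^3/3 - 2*w^2/3 - 11*w/3 + 4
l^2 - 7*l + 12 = (l - 4)*(l - 3)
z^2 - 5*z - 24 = (z - 8)*(z + 3)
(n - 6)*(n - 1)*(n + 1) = n^3 - 6*n^2 - n + 6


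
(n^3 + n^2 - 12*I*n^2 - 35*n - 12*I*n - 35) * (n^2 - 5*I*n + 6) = n^5 + n^4 - 17*I*n^4 - 89*n^3 - 17*I*n^3 - 89*n^2 + 103*I*n^2 - 210*n + 103*I*n - 210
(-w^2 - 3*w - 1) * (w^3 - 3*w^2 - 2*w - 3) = -w^5 + 10*w^3 + 12*w^2 + 11*w + 3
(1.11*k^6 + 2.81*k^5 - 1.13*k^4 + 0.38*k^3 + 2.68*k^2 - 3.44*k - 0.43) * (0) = 0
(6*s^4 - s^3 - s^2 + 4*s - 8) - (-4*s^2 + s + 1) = 6*s^4 - s^3 + 3*s^2 + 3*s - 9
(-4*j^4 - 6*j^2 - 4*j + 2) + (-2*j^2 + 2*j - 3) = -4*j^4 - 8*j^2 - 2*j - 1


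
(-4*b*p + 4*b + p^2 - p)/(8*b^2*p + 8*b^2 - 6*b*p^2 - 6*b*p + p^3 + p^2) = (p - 1)/(-2*b*p - 2*b + p^2 + p)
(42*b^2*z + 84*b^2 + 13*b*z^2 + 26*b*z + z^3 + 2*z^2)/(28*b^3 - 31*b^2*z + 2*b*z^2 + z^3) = (6*b*z + 12*b + z^2 + 2*z)/(4*b^2 - 5*b*z + z^2)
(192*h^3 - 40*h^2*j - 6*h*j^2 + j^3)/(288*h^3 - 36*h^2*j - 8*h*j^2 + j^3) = (4*h - j)/(6*h - j)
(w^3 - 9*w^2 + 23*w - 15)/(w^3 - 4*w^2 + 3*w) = (w - 5)/w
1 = 1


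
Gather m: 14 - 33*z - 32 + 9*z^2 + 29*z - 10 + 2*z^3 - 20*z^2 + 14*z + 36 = 2*z^3 - 11*z^2 + 10*z + 8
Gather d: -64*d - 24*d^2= -24*d^2 - 64*d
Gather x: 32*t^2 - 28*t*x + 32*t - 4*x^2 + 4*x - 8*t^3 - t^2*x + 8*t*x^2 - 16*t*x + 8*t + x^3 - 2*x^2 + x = -8*t^3 + 32*t^2 + 40*t + x^3 + x^2*(8*t - 6) + x*(-t^2 - 44*t + 5)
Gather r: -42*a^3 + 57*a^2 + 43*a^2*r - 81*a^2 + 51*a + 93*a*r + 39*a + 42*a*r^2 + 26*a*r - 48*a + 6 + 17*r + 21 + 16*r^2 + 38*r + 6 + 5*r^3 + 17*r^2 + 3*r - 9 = -42*a^3 - 24*a^2 + 42*a + 5*r^3 + r^2*(42*a + 33) + r*(43*a^2 + 119*a + 58) + 24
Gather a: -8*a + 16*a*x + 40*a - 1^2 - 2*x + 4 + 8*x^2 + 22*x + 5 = a*(16*x + 32) + 8*x^2 + 20*x + 8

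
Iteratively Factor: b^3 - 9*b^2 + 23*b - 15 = (b - 1)*(b^2 - 8*b + 15) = (b - 3)*(b - 1)*(b - 5)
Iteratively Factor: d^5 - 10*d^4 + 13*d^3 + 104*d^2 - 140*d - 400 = (d + 2)*(d^4 - 12*d^3 + 37*d^2 + 30*d - 200) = (d - 4)*(d + 2)*(d^3 - 8*d^2 + 5*d + 50) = (d - 5)*(d - 4)*(d + 2)*(d^2 - 3*d - 10) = (d - 5)^2*(d - 4)*(d + 2)*(d + 2)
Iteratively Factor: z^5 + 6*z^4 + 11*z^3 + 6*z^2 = (z + 2)*(z^4 + 4*z^3 + 3*z^2) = z*(z + 2)*(z^3 + 4*z^2 + 3*z) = z*(z + 1)*(z + 2)*(z^2 + 3*z) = z*(z + 1)*(z + 2)*(z + 3)*(z)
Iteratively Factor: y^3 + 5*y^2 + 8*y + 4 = (y + 2)*(y^2 + 3*y + 2) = (y + 1)*(y + 2)*(y + 2)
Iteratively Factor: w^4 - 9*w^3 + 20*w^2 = (w)*(w^3 - 9*w^2 + 20*w) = w^2*(w^2 - 9*w + 20) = w^2*(w - 4)*(w - 5)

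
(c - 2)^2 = c^2 - 4*c + 4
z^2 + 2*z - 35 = (z - 5)*(z + 7)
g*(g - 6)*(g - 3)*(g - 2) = g^4 - 11*g^3 + 36*g^2 - 36*g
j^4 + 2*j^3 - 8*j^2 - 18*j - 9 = (j - 3)*(j + 1)^2*(j + 3)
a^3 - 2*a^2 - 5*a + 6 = (a - 3)*(a - 1)*(a + 2)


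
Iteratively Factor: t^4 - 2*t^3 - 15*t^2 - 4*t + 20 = (t - 1)*(t^3 - t^2 - 16*t - 20) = (t - 5)*(t - 1)*(t^2 + 4*t + 4) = (t - 5)*(t - 1)*(t + 2)*(t + 2)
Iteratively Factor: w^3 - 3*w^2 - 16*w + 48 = (w - 4)*(w^2 + w - 12) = (w - 4)*(w + 4)*(w - 3)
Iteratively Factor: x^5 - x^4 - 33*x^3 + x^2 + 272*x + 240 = (x + 4)*(x^4 - 5*x^3 - 13*x^2 + 53*x + 60) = (x - 4)*(x + 4)*(x^3 - x^2 - 17*x - 15) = (x - 5)*(x - 4)*(x + 4)*(x^2 + 4*x + 3) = (x - 5)*(x - 4)*(x + 3)*(x + 4)*(x + 1)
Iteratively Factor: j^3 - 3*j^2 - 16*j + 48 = (j - 4)*(j^2 + j - 12) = (j - 4)*(j - 3)*(j + 4)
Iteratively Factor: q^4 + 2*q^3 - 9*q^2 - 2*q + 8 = (q - 2)*(q^3 + 4*q^2 - q - 4) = (q - 2)*(q - 1)*(q^2 + 5*q + 4) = (q - 2)*(q - 1)*(q + 1)*(q + 4)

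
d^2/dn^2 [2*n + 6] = 0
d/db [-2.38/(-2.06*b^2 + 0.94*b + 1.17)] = (2.2372 - 9.8056*b)/(-2.06*b^2 + 0.94*b + 1.17)^2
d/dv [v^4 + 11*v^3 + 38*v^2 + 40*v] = 4*v^3 + 33*v^2 + 76*v + 40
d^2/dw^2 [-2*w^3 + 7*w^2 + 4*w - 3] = 14 - 12*w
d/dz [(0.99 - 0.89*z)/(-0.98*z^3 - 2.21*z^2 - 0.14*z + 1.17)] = (-1.7444*z^3 + 0.9437*z^2 + 4.3758*z - 0.9027)/(0.9604*z^6 + 4.3316*z^5 + 5.1585*z^4 - 1.6744*z^3 - 5.1518*z^2 - 0.3276*z + 1.3689)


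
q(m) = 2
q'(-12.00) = 0.00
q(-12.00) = 2.00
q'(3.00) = 0.00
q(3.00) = 2.00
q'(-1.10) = 0.00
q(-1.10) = 2.00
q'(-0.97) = 0.00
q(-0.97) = 2.00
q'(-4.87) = 0.00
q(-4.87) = 2.00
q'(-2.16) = 0.00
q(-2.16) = 2.00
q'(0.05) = 0.00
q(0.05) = 2.00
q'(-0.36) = 0.00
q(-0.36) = 2.00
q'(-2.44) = 0.00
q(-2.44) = 2.00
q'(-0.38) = 0.00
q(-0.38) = 2.00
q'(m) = 0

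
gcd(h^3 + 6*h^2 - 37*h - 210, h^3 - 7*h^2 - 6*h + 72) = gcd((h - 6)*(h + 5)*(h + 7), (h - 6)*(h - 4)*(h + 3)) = h - 6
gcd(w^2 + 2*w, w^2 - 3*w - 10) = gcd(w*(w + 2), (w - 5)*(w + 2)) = w + 2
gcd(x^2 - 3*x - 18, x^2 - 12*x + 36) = x - 6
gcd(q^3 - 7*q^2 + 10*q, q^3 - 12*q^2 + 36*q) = q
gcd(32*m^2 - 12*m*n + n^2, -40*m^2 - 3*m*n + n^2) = 8*m - n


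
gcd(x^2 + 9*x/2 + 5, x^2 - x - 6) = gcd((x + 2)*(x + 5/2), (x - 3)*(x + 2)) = x + 2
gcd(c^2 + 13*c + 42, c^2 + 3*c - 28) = c + 7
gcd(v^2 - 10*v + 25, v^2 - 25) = v - 5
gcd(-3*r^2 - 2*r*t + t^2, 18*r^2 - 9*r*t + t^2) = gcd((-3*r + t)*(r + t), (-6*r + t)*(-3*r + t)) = 3*r - t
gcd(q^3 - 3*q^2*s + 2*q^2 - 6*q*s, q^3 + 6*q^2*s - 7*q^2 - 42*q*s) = q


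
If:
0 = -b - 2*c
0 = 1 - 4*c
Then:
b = -1/2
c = 1/4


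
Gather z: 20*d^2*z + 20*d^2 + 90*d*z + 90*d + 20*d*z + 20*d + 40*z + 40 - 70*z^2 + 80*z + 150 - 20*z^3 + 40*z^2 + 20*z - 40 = 20*d^2 + 110*d - 20*z^3 - 30*z^2 + z*(20*d^2 + 110*d + 140) + 150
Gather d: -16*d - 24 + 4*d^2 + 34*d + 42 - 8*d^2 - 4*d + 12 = -4*d^2 + 14*d + 30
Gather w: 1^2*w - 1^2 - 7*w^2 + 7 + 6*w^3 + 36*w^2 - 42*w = 6*w^3 + 29*w^2 - 41*w + 6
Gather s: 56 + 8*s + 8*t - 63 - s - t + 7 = 7*s + 7*t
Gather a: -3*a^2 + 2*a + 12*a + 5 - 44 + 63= -3*a^2 + 14*a + 24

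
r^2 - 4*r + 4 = (r - 2)^2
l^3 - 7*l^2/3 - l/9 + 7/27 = (l - 7/3)*(l - 1/3)*(l + 1/3)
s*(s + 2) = s^2 + 2*s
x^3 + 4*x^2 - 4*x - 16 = (x - 2)*(x + 2)*(x + 4)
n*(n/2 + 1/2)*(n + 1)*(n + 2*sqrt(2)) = n^4/2 + n^3 + sqrt(2)*n^3 + n^2/2 + 2*sqrt(2)*n^2 + sqrt(2)*n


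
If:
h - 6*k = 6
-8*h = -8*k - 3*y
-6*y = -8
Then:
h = -3/5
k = -11/10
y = 4/3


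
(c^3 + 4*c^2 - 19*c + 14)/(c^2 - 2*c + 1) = (c^2 + 5*c - 14)/(c - 1)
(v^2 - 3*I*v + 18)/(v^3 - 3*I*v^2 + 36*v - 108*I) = (v + 3*I)/(v^2 + 3*I*v + 18)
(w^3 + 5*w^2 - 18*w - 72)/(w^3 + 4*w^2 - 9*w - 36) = (w^2 + 2*w - 24)/(w^2 + w - 12)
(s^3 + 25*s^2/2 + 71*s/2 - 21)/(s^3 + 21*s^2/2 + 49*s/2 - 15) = (s + 7)/(s + 5)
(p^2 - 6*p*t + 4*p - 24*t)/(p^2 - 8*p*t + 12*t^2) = (p + 4)/(p - 2*t)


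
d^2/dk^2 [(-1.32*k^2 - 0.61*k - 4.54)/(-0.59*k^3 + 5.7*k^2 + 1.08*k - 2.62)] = (0.918984*k^6 + 1.27404599999998*k^5 + 11.7025319999999*k^4 - 248.69136*k^3 + 974.632296*k^2 + 180.240288*k + 167.76576)/(0.205379*k^9 - 5.95251*k^8 + 56.379456*k^7 - 160.664694*k^6 - 156.069432*k^5 + 225.409176*k^4 + 107.662596*k^3 - 108.213336*k^2 - 22.240656*k + 17.984728)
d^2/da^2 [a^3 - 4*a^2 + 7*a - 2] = 6*a - 8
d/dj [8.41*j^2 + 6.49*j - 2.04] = 16.82*j + 6.49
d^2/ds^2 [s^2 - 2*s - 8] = 2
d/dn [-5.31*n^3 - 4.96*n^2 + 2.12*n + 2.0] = -15.93*n^2 - 9.92*n + 2.12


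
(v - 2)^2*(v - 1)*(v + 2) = v^4 - 3*v^3 - 2*v^2 + 12*v - 8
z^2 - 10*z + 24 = (z - 6)*(z - 4)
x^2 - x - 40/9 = (x - 8/3)*(x + 5/3)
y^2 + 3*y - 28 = (y - 4)*(y + 7)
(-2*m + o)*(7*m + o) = -14*m^2 + 5*m*o + o^2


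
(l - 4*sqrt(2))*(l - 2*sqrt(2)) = l^2 - 6*sqrt(2)*l + 16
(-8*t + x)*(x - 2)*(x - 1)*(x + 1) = -8*t*x^3 + 16*t*x^2 + 8*t*x - 16*t + x^4 - 2*x^3 - x^2 + 2*x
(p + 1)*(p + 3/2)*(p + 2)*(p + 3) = p^4 + 15*p^3/2 + 20*p^2 + 45*p/2 + 9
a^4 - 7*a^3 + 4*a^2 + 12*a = a*(a - 6)*(a - 2)*(a + 1)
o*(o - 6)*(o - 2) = o^3 - 8*o^2 + 12*o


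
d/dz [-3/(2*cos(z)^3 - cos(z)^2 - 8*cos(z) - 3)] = 6*(-3*cos(z)^2 + cos(z) + 4)*sin(z)/(-2*cos(z)^3 + cos(z)^2 + 8*cos(z) + 3)^2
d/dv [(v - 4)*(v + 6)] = 2*v + 2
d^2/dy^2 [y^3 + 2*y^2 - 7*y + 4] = 6*y + 4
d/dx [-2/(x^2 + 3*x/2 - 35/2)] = 4*(4*x + 3)/(2*x^2 + 3*x - 35)^2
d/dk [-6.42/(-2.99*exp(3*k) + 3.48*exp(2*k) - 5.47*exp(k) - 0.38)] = (-57.5874*exp(2*k) + 44.6832*exp(k) - 35.1174)*exp(k)/(2.99*exp(3*k) - 3.48*exp(2*k) + 5.47*exp(k) + 0.38)^2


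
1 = 1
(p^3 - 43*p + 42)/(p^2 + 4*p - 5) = (p^2 + p - 42)/(p + 5)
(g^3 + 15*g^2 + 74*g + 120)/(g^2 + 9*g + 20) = g + 6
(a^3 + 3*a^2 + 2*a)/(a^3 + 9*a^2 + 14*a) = (a + 1)/(a + 7)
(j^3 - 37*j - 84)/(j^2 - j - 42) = (j^2 + 7*j + 12)/(j + 6)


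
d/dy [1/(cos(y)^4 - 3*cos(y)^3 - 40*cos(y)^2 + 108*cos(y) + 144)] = (4*cos(y)^3 - 9*cos(y)^2 - 80*cos(y) + 108)*sin(y)/(cos(y)^4 - 3*cos(y)^3 - 40*cos(y)^2 + 108*cos(y) + 144)^2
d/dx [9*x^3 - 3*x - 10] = 27*x^2 - 3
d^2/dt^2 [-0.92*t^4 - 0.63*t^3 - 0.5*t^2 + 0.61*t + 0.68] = -11.04*t^2 - 3.78*t - 1.0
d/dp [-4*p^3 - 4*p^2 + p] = -12*p^2 - 8*p + 1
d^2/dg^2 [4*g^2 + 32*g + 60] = 8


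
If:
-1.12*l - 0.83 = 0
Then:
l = -0.74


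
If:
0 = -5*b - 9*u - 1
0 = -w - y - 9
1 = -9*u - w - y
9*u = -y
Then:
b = -9/5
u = 8/9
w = -1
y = -8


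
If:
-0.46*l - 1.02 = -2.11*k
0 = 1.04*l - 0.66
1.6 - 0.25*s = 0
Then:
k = 0.62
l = 0.63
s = 6.40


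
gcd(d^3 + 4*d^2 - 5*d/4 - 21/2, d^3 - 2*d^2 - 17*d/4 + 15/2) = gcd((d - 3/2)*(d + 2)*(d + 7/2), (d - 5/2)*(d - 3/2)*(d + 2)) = d^2 + d/2 - 3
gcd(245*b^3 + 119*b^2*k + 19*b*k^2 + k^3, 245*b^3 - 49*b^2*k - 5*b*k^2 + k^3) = 7*b + k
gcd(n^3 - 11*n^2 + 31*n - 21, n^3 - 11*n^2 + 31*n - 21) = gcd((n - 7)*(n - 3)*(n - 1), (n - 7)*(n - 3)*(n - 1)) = n^3 - 11*n^2 + 31*n - 21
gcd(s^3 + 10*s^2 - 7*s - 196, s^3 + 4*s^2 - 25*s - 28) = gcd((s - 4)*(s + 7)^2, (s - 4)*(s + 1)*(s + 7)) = s^2 + 3*s - 28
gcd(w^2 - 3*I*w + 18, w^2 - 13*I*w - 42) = w - 6*I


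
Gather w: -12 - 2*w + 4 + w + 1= -w - 7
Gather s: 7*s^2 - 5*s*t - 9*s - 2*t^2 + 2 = 7*s^2 + s*(-5*t - 9) - 2*t^2 + 2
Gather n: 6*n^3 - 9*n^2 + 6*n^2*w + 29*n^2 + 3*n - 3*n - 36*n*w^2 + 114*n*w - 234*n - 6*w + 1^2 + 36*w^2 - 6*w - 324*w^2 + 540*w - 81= 6*n^3 + n^2*(6*w + 20) + n*(-36*w^2 + 114*w - 234) - 288*w^2 + 528*w - 80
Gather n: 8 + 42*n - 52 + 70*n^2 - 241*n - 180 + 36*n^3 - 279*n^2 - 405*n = 36*n^3 - 209*n^2 - 604*n - 224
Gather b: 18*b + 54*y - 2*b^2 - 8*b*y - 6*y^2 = -2*b^2 + b*(18 - 8*y) - 6*y^2 + 54*y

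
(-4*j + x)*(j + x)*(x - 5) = -4*j^2*x + 20*j^2 - 3*j*x^2 + 15*j*x + x^3 - 5*x^2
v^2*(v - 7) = v^3 - 7*v^2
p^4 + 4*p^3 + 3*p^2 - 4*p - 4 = (p - 1)*(p + 1)*(p + 2)^2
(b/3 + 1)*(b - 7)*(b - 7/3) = b^3/3 - 19*b^2/9 - 35*b/9 + 49/3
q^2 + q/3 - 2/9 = (q - 1/3)*(q + 2/3)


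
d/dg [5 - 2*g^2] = -4*g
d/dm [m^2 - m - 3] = 2*m - 1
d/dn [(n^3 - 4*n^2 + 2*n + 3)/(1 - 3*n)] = (-6*n^3 + 15*n^2 - 8*n + 11)/(9*n^2 - 6*n + 1)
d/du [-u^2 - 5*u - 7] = -2*u - 5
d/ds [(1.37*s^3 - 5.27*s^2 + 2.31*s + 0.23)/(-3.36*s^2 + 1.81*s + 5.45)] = (-4.6032*s^4 + 4.9594*s^3 + 20.6224*s^2 - 55.8974*s + 12.1732)/(11.2896*s^4 - 12.1632*s^3 - 33.3479*s^2 + 19.729*s + 29.7025)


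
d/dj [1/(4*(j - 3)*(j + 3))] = -j/(2*j^4 - 36*j^2 + 162)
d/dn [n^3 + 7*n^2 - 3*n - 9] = 3*n^2 + 14*n - 3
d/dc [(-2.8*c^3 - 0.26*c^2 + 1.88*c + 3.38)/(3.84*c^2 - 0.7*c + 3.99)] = (-10.752*c^4 + 3.92*c^3 - 40.5532*c^2 - 28.0332*c + 9.8672)/(14.7456*c^4 - 5.376*c^3 + 31.1332*c^2 - 5.586*c + 15.9201)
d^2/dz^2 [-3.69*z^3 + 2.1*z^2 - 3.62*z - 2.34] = 4.2 - 22.14*z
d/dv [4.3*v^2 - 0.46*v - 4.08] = 8.6*v - 0.46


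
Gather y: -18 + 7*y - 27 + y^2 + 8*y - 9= y^2 + 15*y - 54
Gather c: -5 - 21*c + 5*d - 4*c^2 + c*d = -4*c^2 + c*(d - 21) + 5*d - 5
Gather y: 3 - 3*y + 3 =6 - 3*y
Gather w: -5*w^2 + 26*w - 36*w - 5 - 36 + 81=-5*w^2 - 10*w + 40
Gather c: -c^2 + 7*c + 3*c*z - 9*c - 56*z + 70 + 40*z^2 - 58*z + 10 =-c^2 + c*(3*z - 2) + 40*z^2 - 114*z + 80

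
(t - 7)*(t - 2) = t^2 - 9*t + 14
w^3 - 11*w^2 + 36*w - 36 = (w - 6)*(w - 3)*(w - 2)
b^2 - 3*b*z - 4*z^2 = (b - 4*z)*(b + z)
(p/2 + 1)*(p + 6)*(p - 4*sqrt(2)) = p^3/2 - 2*sqrt(2)*p^2 + 4*p^2 - 16*sqrt(2)*p + 6*p - 24*sqrt(2)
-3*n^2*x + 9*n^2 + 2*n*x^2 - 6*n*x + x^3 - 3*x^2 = (-n + x)*(3*n + x)*(x - 3)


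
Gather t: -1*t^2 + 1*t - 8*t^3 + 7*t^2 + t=-8*t^3 + 6*t^2 + 2*t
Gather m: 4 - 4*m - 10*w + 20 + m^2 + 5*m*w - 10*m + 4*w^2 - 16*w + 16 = m^2 + m*(5*w - 14) + 4*w^2 - 26*w + 40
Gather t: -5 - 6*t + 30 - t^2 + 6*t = 25 - t^2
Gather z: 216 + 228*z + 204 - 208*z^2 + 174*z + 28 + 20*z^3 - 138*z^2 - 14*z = 20*z^3 - 346*z^2 + 388*z + 448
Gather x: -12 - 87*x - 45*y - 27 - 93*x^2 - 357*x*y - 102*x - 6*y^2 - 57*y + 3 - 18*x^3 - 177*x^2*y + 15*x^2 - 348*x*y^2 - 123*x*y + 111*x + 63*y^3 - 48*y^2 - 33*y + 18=-18*x^3 + x^2*(-177*y - 78) + x*(-348*y^2 - 480*y - 78) + 63*y^3 - 54*y^2 - 135*y - 18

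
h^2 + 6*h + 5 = (h + 1)*(h + 5)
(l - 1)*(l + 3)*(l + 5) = l^3 + 7*l^2 + 7*l - 15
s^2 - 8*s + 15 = (s - 5)*(s - 3)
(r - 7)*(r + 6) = r^2 - r - 42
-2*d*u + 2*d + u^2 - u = (-2*d + u)*(u - 1)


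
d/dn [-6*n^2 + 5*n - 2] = 5 - 12*n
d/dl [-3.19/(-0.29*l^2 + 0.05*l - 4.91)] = (0.1595 - 1.8502*l)/(0.29*l^2 - 0.05*l + 4.91)^2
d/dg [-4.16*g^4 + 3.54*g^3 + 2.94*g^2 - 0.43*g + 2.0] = -16.64*g^3 + 10.62*g^2 + 5.88*g - 0.43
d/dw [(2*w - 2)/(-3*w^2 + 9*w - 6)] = 2/(3*(w^2 - 4*w + 4))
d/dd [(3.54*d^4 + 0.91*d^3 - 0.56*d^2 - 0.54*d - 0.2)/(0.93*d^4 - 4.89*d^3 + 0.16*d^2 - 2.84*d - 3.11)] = (-18.1569*d^6 + 2.1744*d^5 - 31.247*d^4 - 53.7436*d^3 - 9.7475*d^2 + 3.5472*d + 1.1114)/(0.8649*d^8 - 9.0954*d^7 + 24.2097*d^6 - 6.8472*d^5 + 22.0162*d^4 + 29.507*d^3 + 7.0704*d^2 + 17.6648*d + 9.6721)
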